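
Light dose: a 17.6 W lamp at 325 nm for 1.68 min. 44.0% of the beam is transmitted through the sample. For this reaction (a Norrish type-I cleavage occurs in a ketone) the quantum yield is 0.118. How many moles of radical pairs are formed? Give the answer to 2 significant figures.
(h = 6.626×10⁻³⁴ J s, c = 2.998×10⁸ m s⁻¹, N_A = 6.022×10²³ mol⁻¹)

Photon energy at 325 nm: hc/λ = (6.626×10⁻³⁴)(2.998×10⁸)/(325×10⁻⁹) = 6.112×10⁻¹⁹ J.
Energy delivered: (17.6 W)(100.8 s) = 1774 J.
Photons incident: 1774 / 6.112×10⁻¹⁹ = 2.902×10²¹, i.e. 2.902×10²¹/6.022×10²³ = 0.004819 mol.
Fraction absorbed: 1 − 44.0/100 = 0.5600.
Photons absorbed: 0.5600 × 0.004819 = 0.002699 mol.
Product: Φ × n_abs = 0.118 × 0.002699 = 3.185×10⁻⁴ mol.

3.2×10⁻⁴ mol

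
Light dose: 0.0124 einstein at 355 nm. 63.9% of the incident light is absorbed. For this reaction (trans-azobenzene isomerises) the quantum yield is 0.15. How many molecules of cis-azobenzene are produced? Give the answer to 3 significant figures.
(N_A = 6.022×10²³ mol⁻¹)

Photons absorbed: 0.639 × 0.0124 = 0.007924 mol.
Product: Φ × n_abs = 0.15 × 0.007924 = 0.001189 mol.
As a count: 0.001189 × 6.022×10²³ = 7.16×10²⁰.

7.16×10²⁰ molecules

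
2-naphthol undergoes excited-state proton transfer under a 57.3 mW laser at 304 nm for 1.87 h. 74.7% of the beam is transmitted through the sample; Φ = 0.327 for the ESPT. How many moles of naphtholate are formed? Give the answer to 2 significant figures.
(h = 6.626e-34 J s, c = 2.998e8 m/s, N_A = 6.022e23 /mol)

Photon energy at 304 nm: hc/λ = (6.626e-34)(2.998e8)/(304e-9) = 6.534e-19 J.
Energy delivered: (57.3 mW)(6732 s) = 385.7 J.
Photons incident: 385.7 / 6.534e-19 = 5.903e20, i.e. 5.903e20/6.022e23 = 9.802e-4 mol.
Fraction absorbed: 1 − 74.7/100 = 0.2530.
Photons absorbed: 0.2530 × 9.802e-4 = 2.480e-4 mol.
Product: Φ × n_abs = 0.327 × 2.480e-4 = 8.110e-5 mol.

8.1e-5 mol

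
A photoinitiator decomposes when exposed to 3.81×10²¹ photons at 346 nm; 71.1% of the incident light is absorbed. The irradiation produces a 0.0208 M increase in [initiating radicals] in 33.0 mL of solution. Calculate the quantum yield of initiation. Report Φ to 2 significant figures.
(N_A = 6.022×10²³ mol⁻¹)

Product: (0.0208 M)(0.033 L) = 6.864×10⁻⁴ mol.
Moles of photons: 3.81×10²¹ / 6.022×10²³ = 0.006327 mol.
Photons absorbed: 0.711 × 0.006327 = 0.004498 mol.
Φ = 6.864×10⁻⁴ mol / 0.004498 mol photons = 0.15.

Φ = 0.15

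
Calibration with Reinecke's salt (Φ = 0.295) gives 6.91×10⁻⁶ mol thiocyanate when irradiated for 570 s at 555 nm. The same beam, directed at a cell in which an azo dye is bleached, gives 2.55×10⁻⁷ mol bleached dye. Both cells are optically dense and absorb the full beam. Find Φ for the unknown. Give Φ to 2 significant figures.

Φ = 0.011

Photons absorbed by the actinometer: 6.91×10⁻⁶ / 0.295 = 2.342×10⁻⁵ mol.
Φ(unknown) = 2.55×10⁻⁷ / 2.342×10⁻⁵ = 0.011.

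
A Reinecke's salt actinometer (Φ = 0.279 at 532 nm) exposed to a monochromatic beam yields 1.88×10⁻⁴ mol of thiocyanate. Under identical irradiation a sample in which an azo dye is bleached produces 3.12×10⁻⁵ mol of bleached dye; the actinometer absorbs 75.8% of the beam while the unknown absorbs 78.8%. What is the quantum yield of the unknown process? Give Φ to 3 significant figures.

Photons absorbed by the actinometer: 1.88×10⁻⁴ / 0.279 = 6.738×10⁻⁴ mol.
Incident flux: 6.738×10⁻⁴ / 0.758 = 8.889×10⁻⁴ einstein.
Absorbed by unknown: 0.788 × 8.889×10⁻⁴ = 7.005×10⁻⁴ mol.
Φ(unknown) = 3.12×10⁻⁵ / 7.005×10⁻⁴ = 0.0445.

Φ = 0.0445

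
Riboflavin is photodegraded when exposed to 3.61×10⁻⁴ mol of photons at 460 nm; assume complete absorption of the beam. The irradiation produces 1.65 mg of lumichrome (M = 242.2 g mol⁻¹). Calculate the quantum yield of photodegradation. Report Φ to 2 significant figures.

Φ = 0.019

Product: 1.65 mg / 242.2 g mol⁻¹ = 6.813×10⁻⁶ mol.
Φ = 6.813×10⁻⁶ mol / 3.61×10⁻⁴ mol photons = 0.019.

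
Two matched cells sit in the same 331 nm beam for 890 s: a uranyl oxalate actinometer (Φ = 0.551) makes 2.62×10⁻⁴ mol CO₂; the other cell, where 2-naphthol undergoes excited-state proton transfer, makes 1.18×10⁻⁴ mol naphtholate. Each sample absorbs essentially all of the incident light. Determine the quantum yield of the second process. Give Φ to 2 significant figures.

Photons absorbed by the actinometer: 2.62×10⁻⁴ / 0.551 = 4.755×10⁻⁴ mol.
Φ(unknown) = 1.18×10⁻⁴ / 4.755×10⁻⁴ = 0.25.

Φ = 0.25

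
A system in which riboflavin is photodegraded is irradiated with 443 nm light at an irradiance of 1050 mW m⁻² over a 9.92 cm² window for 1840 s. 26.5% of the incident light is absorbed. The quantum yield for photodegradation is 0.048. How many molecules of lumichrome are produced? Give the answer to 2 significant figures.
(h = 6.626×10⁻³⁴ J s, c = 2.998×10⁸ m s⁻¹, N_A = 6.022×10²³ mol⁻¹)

Photon energy at 443 nm: hc/λ = (6.626×10⁻³⁴)(2.998×10⁸)/(443×10⁻⁹) = 4.484×10⁻¹⁹ J.
Energy delivered: (1050 mW m⁻²)(9.92×10⁻⁴ m²)(1840 s) = 1.917 J.
Photons incident: 1.917 / 4.484×10⁻¹⁹ = 4.275×10¹⁸, i.e. 4.275×10¹⁸/6.022×10²³ = 7.099×10⁻⁶ mol.
Photons absorbed: 0.265 × 7.099×10⁻⁶ = 1.881×10⁻⁶ mol.
Product: Φ × n_abs = 0.048 × 1.881×10⁻⁶ = 9.029×10⁻⁸ mol.
As a count: 9.029×10⁻⁸ × 6.022×10²³ = 5.4×10¹⁶.

5.4×10¹⁶ molecules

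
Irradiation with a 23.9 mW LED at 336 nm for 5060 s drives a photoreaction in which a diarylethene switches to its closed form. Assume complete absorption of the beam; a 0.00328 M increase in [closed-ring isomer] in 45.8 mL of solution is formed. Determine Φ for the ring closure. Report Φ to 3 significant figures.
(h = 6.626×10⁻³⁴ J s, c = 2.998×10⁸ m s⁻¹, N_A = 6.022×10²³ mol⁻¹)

Product: (0.00328 M)(0.0458 L) = 1.502×10⁻⁴ mol.
Photon energy at 336 nm: hc/λ = (6.626×10⁻³⁴)(2.998×10⁸)/(336×10⁻⁹) = 5.912×10⁻¹⁹ J.
Energy delivered: (23.9 mW)(5060 s) = 120.9 J.
Photons incident: 120.9 / 5.912×10⁻¹⁹ = 2.045×10²⁰, i.e. 2.045×10²⁰/6.022×10²³ = 3.396×10⁻⁴ mol.
Φ = 1.502×10⁻⁴ mol / 3.396×10⁻⁴ mol photons = 0.442.

Φ = 0.442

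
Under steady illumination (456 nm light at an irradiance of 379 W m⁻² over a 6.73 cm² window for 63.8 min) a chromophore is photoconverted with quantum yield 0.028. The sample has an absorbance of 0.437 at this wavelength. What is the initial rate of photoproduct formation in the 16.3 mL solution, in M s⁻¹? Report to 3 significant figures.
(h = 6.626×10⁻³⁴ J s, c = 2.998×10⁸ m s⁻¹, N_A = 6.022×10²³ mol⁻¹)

1.06×10⁻⁶ M s⁻¹

Photon energy at 456 nm: hc/λ = (6.626×10⁻³⁴)(2.998×10⁸)/(456×10⁻⁹) = 4.356×10⁻¹⁹ J.
Energy delivered: (379 W m⁻²)(6.73×10⁻⁴ m²)(3828 s) = 976.4 J.
Photons incident: 976.4 / 4.356×10⁻¹⁹ = 2.242×10²¹, i.e. 2.242×10²¹/6.022×10²³ = 0.003723 mol.
Fraction absorbed: 1 − 10^(−0.437) = 0.6344.
Photons absorbed: 0.6344 × 0.003723 = 0.002362 mol.
Product formed: 0.028 × 0.002362 = 6.614×10⁻⁵ mol.
Rate: 6.614×10⁻⁵ mol / (3828 s × 0.0163 L) = 1.06×10⁻⁶ M s⁻¹.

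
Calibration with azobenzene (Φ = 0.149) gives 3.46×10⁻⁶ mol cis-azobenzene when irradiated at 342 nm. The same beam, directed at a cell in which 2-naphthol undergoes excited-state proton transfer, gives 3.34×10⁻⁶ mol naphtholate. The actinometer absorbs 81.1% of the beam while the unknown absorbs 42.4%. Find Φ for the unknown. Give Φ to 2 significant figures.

Φ = 0.28

Photons absorbed by the actinometer: 3.46×10⁻⁶ / 0.149 = 2.322×10⁻⁵ mol.
Incident flux: 2.322×10⁻⁵ / 0.811 = 2.863×10⁻⁵ einstein.
Absorbed by unknown: 0.424 × 2.863×10⁻⁵ = 1.214×10⁻⁵ mol.
Φ(unknown) = 3.34×10⁻⁶ / 1.214×10⁻⁵ = 0.28.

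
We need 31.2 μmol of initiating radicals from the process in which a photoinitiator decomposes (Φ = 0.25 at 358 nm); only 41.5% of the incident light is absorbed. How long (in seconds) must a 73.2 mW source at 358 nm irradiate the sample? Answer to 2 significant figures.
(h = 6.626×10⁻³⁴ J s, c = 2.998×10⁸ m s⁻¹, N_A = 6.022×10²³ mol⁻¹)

t ≈ 1400 s

Product: 31.2 μmol = 3.12×10⁻⁵ mol.
Photons that must be absorbed: 3.12×10⁻⁵ / 0.25 = 1.248×10⁻⁴ mol.
Incident photons needed: 1.248×10⁻⁴ / 0.415 = 3.007×10⁻⁴ mol.
Photon energy: hc/λ = 5.549×10⁻¹⁹ J; per mole, 3.342×10⁵ J mol⁻¹.
Energy required: 3.007×10⁻⁴ × 3.342×10⁵ = 100.5 J.
Time: 100.5 J / 0.0732 W = 1400 s.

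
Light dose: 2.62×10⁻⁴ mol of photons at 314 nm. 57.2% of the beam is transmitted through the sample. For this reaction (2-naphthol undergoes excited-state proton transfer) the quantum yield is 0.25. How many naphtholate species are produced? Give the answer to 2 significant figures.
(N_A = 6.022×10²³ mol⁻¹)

Fraction absorbed: 1 − 57.2/100 = 0.4280.
Photons absorbed: 0.4280 × 2.62×10⁻⁴ = 1.121×10⁻⁴ mol.
Product: Φ × n_abs = 0.25 × 1.121×10⁻⁴ = 2.803×10⁻⁵ mol.
As a count: 2.803×10⁻⁵ × 6.022×10²³ = 1.7×10¹⁹.

1.7×10¹⁹ species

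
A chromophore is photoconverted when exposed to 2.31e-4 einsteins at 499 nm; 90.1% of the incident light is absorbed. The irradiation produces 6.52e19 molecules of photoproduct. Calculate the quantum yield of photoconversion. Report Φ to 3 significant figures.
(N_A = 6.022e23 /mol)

Φ = 0.520

Product: 6.52e19 / 6.022e23 = 1.083e-4 mol.
Photons absorbed: 0.901 × 2.31e-4 = 2.081e-4 mol.
Φ = 1.083e-4 mol / 2.081e-4 mol photons = 0.520.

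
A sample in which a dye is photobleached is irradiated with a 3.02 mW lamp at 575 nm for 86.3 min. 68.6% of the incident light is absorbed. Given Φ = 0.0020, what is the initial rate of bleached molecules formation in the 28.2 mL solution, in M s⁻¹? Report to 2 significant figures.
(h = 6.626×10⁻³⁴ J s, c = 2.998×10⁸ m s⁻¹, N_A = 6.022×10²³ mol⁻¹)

7.1×10⁻¹⁰ M s⁻¹

Photon energy at 575 nm: hc/λ = (6.626×10⁻³⁴)(2.998×10⁸)/(575×10⁻⁹) = 3.455×10⁻¹⁹ J.
Energy delivered: (3.02 mW)(5178 s) = 15.64 J.
Photons incident: 15.64 / 3.455×10⁻¹⁹ = 4.527×10¹⁹, i.e. 4.527×10¹⁹/6.022×10²³ = 7.517×10⁻⁵ mol.
Photons absorbed: 0.686 × 7.517×10⁻⁵ = 5.157×10⁻⁵ mol.
Product formed: 0.0020 × 5.157×10⁻⁵ = 1.031×10⁻⁷ mol.
Rate: 1.031×10⁻⁷ mol / (5178 s × 0.0282 L) = 7.1×10⁻¹⁰ M s⁻¹.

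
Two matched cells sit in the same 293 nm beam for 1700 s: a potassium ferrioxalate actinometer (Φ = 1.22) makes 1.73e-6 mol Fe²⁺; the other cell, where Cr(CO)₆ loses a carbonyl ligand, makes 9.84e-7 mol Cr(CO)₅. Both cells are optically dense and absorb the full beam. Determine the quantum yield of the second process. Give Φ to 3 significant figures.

Photons absorbed by the actinometer: 1.73e-6 / 1.22 = 1.418e-6 mol.
Φ(unknown) = 9.84e-7 / 1.418e-6 = 0.694.

Φ = 0.694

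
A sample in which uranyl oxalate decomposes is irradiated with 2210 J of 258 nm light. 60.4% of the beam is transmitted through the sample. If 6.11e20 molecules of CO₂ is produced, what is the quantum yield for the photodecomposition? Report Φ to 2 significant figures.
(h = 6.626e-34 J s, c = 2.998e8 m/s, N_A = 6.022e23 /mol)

Φ = 0.54

Product: 6.11e20 / 6.022e23 = 0.001015 mol.
Photon energy at 258 nm: hc/λ = (6.626e-34)(2.998e8)/(258e-9) = 7.700e-19 J.
Photons incident: 2210 / 7.700e-19 = 2.870e21, i.e. 2.870e21/6.022e23 = 0.004766 mol.
Fraction absorbed: 1 − 60.4/100 = 0.3960.
Photons absorbed: 0.3960 × 0.004766 = 0.001887 mol.
Φ = 0.001015 mol / 0.001887 mol photons = 0.54.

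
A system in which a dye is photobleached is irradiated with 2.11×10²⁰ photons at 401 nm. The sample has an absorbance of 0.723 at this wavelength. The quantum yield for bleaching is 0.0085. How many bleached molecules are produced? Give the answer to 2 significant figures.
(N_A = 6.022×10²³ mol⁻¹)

Moles of photons: 2.11×10²⁰ / 6.022×10²³ = 3.504×10⁻⁴ mol.
Fraction absorbed: 1 − 10^(−0.723) = 0.8108.
Photons absorbed: 0.8108 × 3.504×10⁻⁴ = 2.841×10⁻⁴ mol.
Product: Φ × n_abs = 0.0085 × 2.841×10⁻⁴ = 2.415×10⁻⁶ mol.
As a count: 2.415×10⁻⁶ × 6.022×10²³ = 1.5×10¹⁸.

1.5×10¹⁸ bleached molecules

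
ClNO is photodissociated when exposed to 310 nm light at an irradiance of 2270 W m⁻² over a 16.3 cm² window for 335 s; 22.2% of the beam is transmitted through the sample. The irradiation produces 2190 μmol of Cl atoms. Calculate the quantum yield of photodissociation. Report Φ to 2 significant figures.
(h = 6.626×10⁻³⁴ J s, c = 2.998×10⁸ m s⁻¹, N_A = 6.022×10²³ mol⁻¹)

Product: 2190 μmol = 0.00219 mol.
Photon energy at 310 nm: hc/λ = (6.626×10⁻³⁴)(2.998×10⁸)/(310×10⁻⁹) = 6.408×10⁻¹⁹ J.
Energy delivered: (2270 W m⁻²)(16.3×10⁻⁴ m²)(335 s) = 1240 J.
Photons incident: 1240 / 6.408×10⁻¹⁹ = 1.935×10²¹, i.e. 1.935×10²¹/6.022×10²³ = 0.003213 mol.
Fraction absorbed: 1 − 22.2/100 = 0.7780.
Photons absorbed: 0.7780 × 0.003213 = 0.002500 mol.
Φ = 0.00219 mol / 0.002500 mol photons = 0.88.

Φ = 0.88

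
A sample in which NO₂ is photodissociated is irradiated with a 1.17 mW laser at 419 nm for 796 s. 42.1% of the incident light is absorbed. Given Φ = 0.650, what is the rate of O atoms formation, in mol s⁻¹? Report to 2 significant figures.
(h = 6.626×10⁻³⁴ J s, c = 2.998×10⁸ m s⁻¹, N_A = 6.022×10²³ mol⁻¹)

1.1×10⁻⁹ mol s⁻¹

Photon energy at 419 nm: hc/λ = (6.626×10⁻³⁴)(2.998×10⁸)/(419×10⁻⁹) = 4.741×10⁻¹⁹ J.
Energy delivered: (1.17 mW)(796 s) = 0.9313 J.
Photons incident: 0.9313 / 4.741×10⁻¹⁹ = 1.964×10¹⁸, i.e. 1.964×10¹⁸/6.022×10²³ = 3.261×10⁻⁶ mol.
Photons absorbed: 0.421 × 3.261×10⁻⁶ = 1.373×10⁻⁶ mol.
Product formed: 0.650 × 1.373×10⁻⁶ = 8.925×10⁻⁷ mol.
Rate: 8.925×10⁻⁷ / 796 s = 1.1×10⁻⁹ mol s⁻¹.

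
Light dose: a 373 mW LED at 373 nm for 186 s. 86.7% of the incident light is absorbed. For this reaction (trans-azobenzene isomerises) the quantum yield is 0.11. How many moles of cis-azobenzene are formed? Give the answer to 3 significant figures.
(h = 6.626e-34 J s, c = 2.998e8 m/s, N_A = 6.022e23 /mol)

2.06e-5 mol

Photon energy at 373 nm: hc/λ = (6.626e-34)(2.998e8)/(373e-9) = 5.326e-19 J.
Energy delivered: (373 mW)(186 s) = 69.38 J.
Photons incident: 69.38 / 5.326e-19 = 1.303e20, i.e. 1.303e20/6.022e23 = 2.164e-4 mol.
Photons absorbed: 0.867 × 2.164e-4 = 1.876e-4 mol.
Product: Φ × n_abs = 0.11 × 1.876e-4 = 2.064e-5 mol.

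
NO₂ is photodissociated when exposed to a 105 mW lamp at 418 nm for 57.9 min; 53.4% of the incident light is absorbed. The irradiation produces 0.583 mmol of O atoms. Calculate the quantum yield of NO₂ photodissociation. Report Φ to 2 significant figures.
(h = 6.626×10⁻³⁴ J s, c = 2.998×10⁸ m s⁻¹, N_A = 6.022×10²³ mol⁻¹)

Φ = 0.86

Product: 0.583 mmol = 5.83×10⁻⁴ mol.
Photon energy at 418 nm: hc/λ = (6.626×10⁻³⁴)(2.998×10⁸)/(418×10⁻⁹) = 4.752×10⁻¹⁹ J.
Energy delivered: (105 mW)(3474 s) = 364.8 J.
Photons incident: 364.8 / 4.752×10⁻¹⁹ = 7.677×10²⁰, i.e. 7.677×10²⁰/6.022×10²³ = 0.001275 mol.
Photons absorbed: 0.534 × 0.001275 = 6.809×10⁻⁴ mol.
Φ = 5.83×10⁻⁴ mol / 6.809×10⁻⁴ mol photons = 0.86.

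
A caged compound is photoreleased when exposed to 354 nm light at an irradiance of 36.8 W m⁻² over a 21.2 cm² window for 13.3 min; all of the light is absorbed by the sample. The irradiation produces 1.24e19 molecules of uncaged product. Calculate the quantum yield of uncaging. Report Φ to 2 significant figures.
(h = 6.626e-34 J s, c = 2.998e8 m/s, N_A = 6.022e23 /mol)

Φ = 0.11

Product: 1.24e19 / 6.022e23 = 2.059e-5 mol.
Photon energy at 354 nm: hc/λ = (6.626e-34)(2.998e8)/(354e-9) = 5.612e-19 J.
Energy delivered: (36.8 W m⁻²)(21.2e-4 m²)(798 s) = 62.26 J.
Photons incident: 62.26 / 5.612e-19 = 1.109e20, i.e. 1.109e20/6.022e23 = 1.842e-4 mol.
Φ = 2.059e-5 mol / 1.842e-4 mol photons = 0.11.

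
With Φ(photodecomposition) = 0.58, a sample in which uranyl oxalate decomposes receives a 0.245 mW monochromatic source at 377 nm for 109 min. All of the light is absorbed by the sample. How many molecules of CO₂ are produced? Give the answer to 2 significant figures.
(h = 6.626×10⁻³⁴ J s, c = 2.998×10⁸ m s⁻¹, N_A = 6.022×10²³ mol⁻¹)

1.8×10¹⁸ molecules

Photon energy at 377 nm: hc/λ = (6.626×10⁻³⁴)(2.998×10⁸)/(377×10⁻⁹) = 5.269×10⁻¹⁹ J.
Energy delivered: (0.245 mW)(6540 s) = 1.602 J.
Photons incident: 1.602 / 5.269×10⁻¹⁹ = 3.040×10¹⁸, i.e. 3.040×10¹⁸/6.022×10²³ = 5.048×10⁻⁶ mol.
Product: Φ × n_abs = 0.58 × 5.048×10⁻⁶ = 2.928×10⁻⁶ mol.
As a count: 2.928×10⁻⁶ × 6.022×10²³ = 1.8×10¹⁸.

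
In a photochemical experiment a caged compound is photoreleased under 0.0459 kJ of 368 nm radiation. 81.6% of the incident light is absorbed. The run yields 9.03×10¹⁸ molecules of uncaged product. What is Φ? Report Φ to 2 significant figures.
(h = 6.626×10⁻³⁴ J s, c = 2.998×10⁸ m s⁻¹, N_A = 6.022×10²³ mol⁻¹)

Product: 9.03×10¹⁸ / 6.022×10²³ = 1.500×10⁻⁵ mol.
Photon energy at 368 nm: hc/λ = (6.626×10⁻³⁴)(2.998×10⁸)/(368×10⁻⁹) = 5.398×10⁻¹⁹ J.
Incident energy: 0.0459 kJ = 45.9 J.
Photons incident: 45.9 / 5.398×10⁻¹⁹ = 8.503×10¹⁹, i.e. 8.503×10¹⁹/6.022×10²³ = 1.412×10⁻⁴ mol.
Photons absorbed: 0.816 × 1.412×10⁻⁴ = 1.152×10⁻⁴ mol.
Φ = 1.500×10⁻⁵ mol / 1.152×10⁻⁴ mol photons = 0.13.

Φ = 0.13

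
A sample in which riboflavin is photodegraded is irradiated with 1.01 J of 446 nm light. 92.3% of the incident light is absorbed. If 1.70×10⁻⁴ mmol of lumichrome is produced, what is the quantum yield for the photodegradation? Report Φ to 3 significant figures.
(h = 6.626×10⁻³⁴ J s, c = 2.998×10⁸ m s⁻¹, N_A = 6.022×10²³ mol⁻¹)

Product: 1.70×10⁻⁴ mmol = 1.70×10⁻⁷ mol.
Photon energy at 446 nm: hc/λ = (6.626×10⁻³⁴)(2.998×10⁸)/(446×10⁻⁹) = 4.454×10⁻¹⁹ J.
Photons incident: 1.01 / 4.454×10⁻¹⁹ = 2.268×10¹⁸, i.e. 2.268×10¹⁸/6.022×10²³ = 3.766×10⁻⁶ mol.
Photons absorbed: 0.923 × 3.766×10⁻⁶ = 3.476×10⁻⁶ mol.
Φ = 1.70×10⁻⁷ mol / 3.476×10⁻⁶ mol photons = 0.0489.

Φ = 0.0489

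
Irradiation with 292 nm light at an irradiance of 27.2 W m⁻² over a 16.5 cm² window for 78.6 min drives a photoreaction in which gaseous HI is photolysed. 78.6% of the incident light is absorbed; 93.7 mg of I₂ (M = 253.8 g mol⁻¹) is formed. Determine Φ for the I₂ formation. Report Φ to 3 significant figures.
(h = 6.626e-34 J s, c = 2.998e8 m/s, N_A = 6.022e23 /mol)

Product: 93.7 mg / 253.8 g mol⁻¹ = 3.692e-4 mol.
Photon energy at 292 nm: hc/λ = (6.626e-34)(2.998e8)/(292e-9) = 6.803e-19 J.
Energy delivered: (27.2 W m⁻²)(16.5e-4 m²)(4716 s) = 211.7 J.
Photons incident: 211.7 / 6.803e-19 = 3.112e20, i.e. 3.112e20/6.022e23 = 5.168e-4 mol.
Photons absorbed: 0.786 × 5.168e-4 = 4.062e-4 mol.
Φ = 3.692e-4 mol / 4.062e-4 mol photons = 0.909.

Φ = 0.909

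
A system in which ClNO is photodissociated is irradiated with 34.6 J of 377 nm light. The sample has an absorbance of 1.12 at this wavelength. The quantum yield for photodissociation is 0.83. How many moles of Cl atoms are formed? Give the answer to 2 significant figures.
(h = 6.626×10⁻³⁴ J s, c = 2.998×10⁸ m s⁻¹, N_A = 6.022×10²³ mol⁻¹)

Photon energy at 377 nm: hc/λ = (6.626×10⁻³⁴)(2.998×10⁸)/(377×10⁻⁹) = 5.269×10⁻¹⁹ J.
Photons incident: 34.6 / 5.269×10⁻¹⁹ = 6.567×10¹⁹, i.e. 6.567×10¹⁹/6.022×10²³ = 1.091×10⁻⁴ mol.
Fraction absorbed: 1 − 10^(−1.12) = 0.9241.
Photons absorbed: 0.9241 × 1.091×10⁻⁴ = 1.008×10⁻⁴ mol.
Product: Φ × n_abs = 0.83 × 1.008×10⁻⁴ = 8.366×10⁻⁵ mol.

8.4×10⁻⁵ mol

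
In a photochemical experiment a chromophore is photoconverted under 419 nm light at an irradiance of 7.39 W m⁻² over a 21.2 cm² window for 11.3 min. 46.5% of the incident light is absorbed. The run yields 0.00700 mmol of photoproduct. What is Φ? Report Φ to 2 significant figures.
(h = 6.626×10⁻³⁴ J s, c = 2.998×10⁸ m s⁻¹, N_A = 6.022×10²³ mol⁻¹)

Product: 0.00700 mmol = 7.00×10⁻⁶ mol.
Photon energy at 419 nm: hc/λ = (6.626×10⁻³⁴)(2.998×10⁸)/(419×10⁻⁹) = 4.741×10⁻¹⁹ J.
Energy delivered: (7.39 W m⁻²)(21.2×10⁻⁴ m²)(678 s) = 10.62 J.
Photons incident: 10.62 / 4.741×10⁻¹⁹ = 2.240×10¹⁹, i.e. 2.240×10¹⁹/6.022×10²³ = 3.720×10⁻⁵ mol.
Photons absorbed: 0.465 × 3.720×10⁻⁵ = 1.730×10⁻⁵ mol.
Φ = 7.00×10⁻⁶ mol / 1.730×10⁻⁵ mol photons = 0.40.

Φ = 0.40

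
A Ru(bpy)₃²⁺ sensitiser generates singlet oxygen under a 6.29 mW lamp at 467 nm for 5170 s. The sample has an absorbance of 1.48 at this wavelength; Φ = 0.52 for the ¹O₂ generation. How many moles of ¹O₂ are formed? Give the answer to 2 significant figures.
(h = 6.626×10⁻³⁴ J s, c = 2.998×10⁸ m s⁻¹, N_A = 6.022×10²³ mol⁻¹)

Photon energy at 467 nm: hc/λ = (6.626×10⁻³⁴)(2.998×10⁸)/(467×10⁻⁹) = 4.254×10⁻¹⁹ J.
Energy delivered: (6.29 mW)(5170 s) = 32.52 J.
Photons incident: 32.52 / 4.254×10⁻¹⁹ = 7.645×10¹⁹, i.e. 7.645×10¹⁹/6.022×10²³ = 1.270×10⁻⁴ mol.
Fraction absorbed: 1 − 10^(−1.48) = 0.9669.
Photons absorbed: 0.9669 × 1.270×10⁻⁴ = 1.228×10⁻⁴ mol.
Product: Φ × n_abs = 0.52 × 1.228×10⁻⁴ = 6.386×10⁻⁵ mol.

6.4×10⁻⁵ mol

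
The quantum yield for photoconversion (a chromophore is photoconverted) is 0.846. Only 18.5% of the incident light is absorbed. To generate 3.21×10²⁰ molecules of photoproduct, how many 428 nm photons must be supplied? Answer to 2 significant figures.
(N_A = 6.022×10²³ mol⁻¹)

2.1×10²¹ photons

Product: 3.21×10²⁰ / 6.022×10²³ = 5.330×10⁻⁴ mol.
Photons that must be absorbed: 5.330×10⁻⁴ / 0.846 = 6.300×10⁻⁴ mol.
Incident photons needed: 6.300×10⁻⁴ / 0.185 = 0.003405 mol.
Photon count: 0.003405 × 6.022×10²³ = 2.1×10²¹.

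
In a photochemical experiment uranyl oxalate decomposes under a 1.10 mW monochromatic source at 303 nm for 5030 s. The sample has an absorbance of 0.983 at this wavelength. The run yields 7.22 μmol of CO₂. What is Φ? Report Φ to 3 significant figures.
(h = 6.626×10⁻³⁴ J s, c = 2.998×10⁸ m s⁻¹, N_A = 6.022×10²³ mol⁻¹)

Product: 7.22 μmol = 7.22×10⁻⁶ mol.
Photon energy at 303 nm: hc/λ = (6.626×10⁻³⁴)(2.998×10⁸)/(303×10⁻⁹) = 6.556×10⁻¹⁹ J.
Energy delivered: (1.10 mW)(5030 s) = 5.533 J.
Photons incident: 5.533 / 6.556×10⁻¹⁹ = 8.440×10¹⁸, i.e. 8.440×10¹⁸/6.022×10²³ = 1.402×10⁻⁵ mol.
Fraction absorbed: 1 − 10^(−0.983) = 0.8960.
Photons absorbed: 0.8960 × 1.402×10⁻⁵ = 1.256×10⁻⁵ mol.
Φ = 7.22×10⁻⁶ mol / 1.256×10⁻⁵ mol photons = 0.575.

Φ = 0.575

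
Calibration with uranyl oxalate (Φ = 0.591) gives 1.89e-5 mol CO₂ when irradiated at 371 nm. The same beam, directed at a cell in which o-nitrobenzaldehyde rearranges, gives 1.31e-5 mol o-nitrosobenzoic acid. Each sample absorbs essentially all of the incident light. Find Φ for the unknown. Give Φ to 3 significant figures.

Photons absorbed by the actinometer: 1.89e-5 / 0.591 = 3.198e-5 mol.
Φ(unknown) = 1.31e-5 / 3.198e-5 = 0.410.

Φ = 0.410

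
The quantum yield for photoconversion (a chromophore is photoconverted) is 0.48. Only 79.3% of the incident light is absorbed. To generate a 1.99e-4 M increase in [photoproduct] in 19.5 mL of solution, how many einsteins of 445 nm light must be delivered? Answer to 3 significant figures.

Product: (1.99e-4 M)(0.0195 L) = 3.881e-6 mol.
Photons that must be absorbed: 3.881e-6 / 0.48 = 8.085e-6 mol.
Incident photons needed: 8.085e-6 / 0.793 = 1.020e-5 mol.

1.02e-5 einstein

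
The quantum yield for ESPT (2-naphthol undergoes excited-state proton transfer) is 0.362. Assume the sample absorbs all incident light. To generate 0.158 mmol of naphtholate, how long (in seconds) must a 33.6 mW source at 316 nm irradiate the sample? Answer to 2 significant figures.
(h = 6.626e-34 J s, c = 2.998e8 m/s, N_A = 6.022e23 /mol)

t ≈ 4900 s

Product: 0.158 mmol = 1.58e-4 mol.
Photons that must be absorbed: 1.58e-4 / 0.362 = 4.365e-4 mol.
Photon energy: hc/λ = 6.286e-19 J; per mole, 3.785e5 J mol⁻¹.
Energy required: 4.365e-4 × 3.785e5 = 165.2 J.
Time: 165.2 J / 0.0336 W = 4900 s.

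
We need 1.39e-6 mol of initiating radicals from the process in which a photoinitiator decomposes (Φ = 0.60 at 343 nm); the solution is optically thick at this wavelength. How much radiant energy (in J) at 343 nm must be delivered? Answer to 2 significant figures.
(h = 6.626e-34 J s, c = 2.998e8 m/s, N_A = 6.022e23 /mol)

Photons that must be absorbed: 1.39e-6 / 0.60 = 2.317e-6 mol.
Photon energy: hc/λ = 5.791e-19 J; per mole, 3.487e5 J mol⁻¹.
Energy required: 2.317e-6 × 3.487e5 = 0.81 J.

0.81 J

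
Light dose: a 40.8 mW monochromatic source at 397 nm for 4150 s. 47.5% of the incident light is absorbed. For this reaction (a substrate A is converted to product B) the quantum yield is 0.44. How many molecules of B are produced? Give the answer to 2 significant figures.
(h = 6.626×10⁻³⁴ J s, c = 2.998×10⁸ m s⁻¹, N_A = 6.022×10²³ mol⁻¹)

7.1×10¹⁹ molecules

Photon energy at 397 nm: hc/λ = (6.626×10⁻³⁴)(2.998×10⁸)/(397×10⁻⁹) = 5.004×10⁻¹⁹ J.
Energy delivered: (40.8 mW)(4150 s) = 169.3 J.
Photons incident: 169.3 / 5.004×10⁻¹⁹ = 3.383×10²⁰, i.e. 3.383×10²⁰/6.022×10²³ = 5.618×10⁻⁴ mol.
Photons absorbed: 0.475 × 5.618×10⁻⁴ = 2.669×10⁻⁴ mol.
Product: Φ × n_abs = 0.44 × 2.669×10⁻⁴ = 1.174×10⁻⁴ mol.
As a count: 1.174×10⁻⁴ × 6.022×10²³ = 7.1×10¹⁹.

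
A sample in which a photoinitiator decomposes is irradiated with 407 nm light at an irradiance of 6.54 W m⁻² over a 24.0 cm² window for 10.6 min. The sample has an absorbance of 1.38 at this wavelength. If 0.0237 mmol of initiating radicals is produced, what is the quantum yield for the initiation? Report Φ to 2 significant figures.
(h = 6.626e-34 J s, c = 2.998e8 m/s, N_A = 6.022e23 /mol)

Product: 0.0237 mmol = 2.37e-5 mol.
Photon energy at 407 nm: hc/λ = (6.626e-34)(2.998e8)/(407e-9) = 4.881e-19 J.
Energy delivered: (6.54 W m⁻²)(24.0e-4 m²)(636 s) = 9.983 J.
Photons incident: 9.983 / 4.881e-19 = 2.045e19, i.e. 2.045e19/6.022e23 = 3.396e-5 mol.
Fraction absorbed: 1 − 10^(−1.38) = 0.9583.
Photons absorbed: 0.9583 × 3.396e-5 = 3.254e-5 mol.
Φ = 2.37e-5 mol / 3.254e-5 mol photons = 0.73.

Φ = 0.73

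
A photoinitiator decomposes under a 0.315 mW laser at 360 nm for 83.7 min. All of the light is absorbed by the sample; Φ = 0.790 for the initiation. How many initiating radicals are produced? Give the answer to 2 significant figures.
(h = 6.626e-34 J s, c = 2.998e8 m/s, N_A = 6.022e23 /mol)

Photon energy at 360 nm: hc/λ = (6.626e-34)(2.998e8)/(360e-9) = 5.518e-19 J.
Energy delivered: (0.315 mW)(5022 s) = 1.582 J.
Photons incident: 1.582 / 5.518e-19 = 2.867e18, i.e. 2.867e18/6.022e23 = 4.761e-6 mol.
Product: Φ × n_abs = 0.790 × 4.761e-6 = 3.761e-6 mol.
As a count: 3.761e-6 × 6.022e23 = 2.3e18.

2.3e18 initiating radicals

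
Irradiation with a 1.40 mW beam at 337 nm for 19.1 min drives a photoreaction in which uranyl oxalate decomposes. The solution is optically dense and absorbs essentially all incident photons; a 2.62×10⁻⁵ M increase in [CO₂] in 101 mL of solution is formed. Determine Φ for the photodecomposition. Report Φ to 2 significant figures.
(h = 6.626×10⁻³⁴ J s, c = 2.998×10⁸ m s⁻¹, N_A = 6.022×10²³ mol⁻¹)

Product: (2.62×10⁻⁵ M)(0.101 L) = 2.646×10⁻⁶ mol.
Photon energy at 337 nm: hc/λ = (6.626×10⁻³⁴)(2.998×10⁸)/(337×10⁻⁹) = 5.895×10⁻¹⁹ J.
Energy delivered: (1.40 mW)(1146 s) = 1.604 J.
Photons incident: 1.604 / 5.895×10⁻¹⁹ = 2.721×10¹⁸, i.e. 2.721×10¹⁸/6.022×10²³ = 4.518×10⁻⁶ mol.
Φ = 2.646×10⁻⁶ mol / 4.518×10⁻⁶ mol photons = 0.59.

Φ = 0.59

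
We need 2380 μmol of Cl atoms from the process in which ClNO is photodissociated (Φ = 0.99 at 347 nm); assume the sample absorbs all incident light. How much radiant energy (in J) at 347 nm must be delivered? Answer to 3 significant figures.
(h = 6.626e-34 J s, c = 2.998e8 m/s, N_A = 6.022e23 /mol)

829 J

Product: 2380 μmol = 0.00238 mol.
Photons that must be absorbed: 0.00238 / 0.99 = 0.002404 mol.
Photon energy: hc/λ = 5.725e-19 J; per mole, 3.448e5 J mol⁻¹.
Energy required: 0.002404 × 3.448e5 = 829 J.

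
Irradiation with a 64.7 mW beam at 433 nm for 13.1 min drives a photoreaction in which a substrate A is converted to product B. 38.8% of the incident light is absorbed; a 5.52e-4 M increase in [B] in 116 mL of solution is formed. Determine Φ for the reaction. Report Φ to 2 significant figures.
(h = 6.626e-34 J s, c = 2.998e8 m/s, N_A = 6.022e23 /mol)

Product: (5.52e-4 M)(0.116 L) = 6.403e-5 mol.
Photon energy at 433 nm: hc/λ = (6.626e-34)(2.998e8)/(433e-9) = 4.588e-19 J.
Energy delivered: (64.7 mW)(786 s) = 50.85 J.
Photons incident: 50.85 / 4.588e-19 = 1.108e20, i.e. 1.108e20/6.022e23 = 1.840e-4 mol.
Photons absorbed: 0.388 × 1.840e-4 = 7.139e-5 mol.
Φ = 6.403e-5 mol / 7.139e-5 mol photons = 0.90.

Φ = 0.90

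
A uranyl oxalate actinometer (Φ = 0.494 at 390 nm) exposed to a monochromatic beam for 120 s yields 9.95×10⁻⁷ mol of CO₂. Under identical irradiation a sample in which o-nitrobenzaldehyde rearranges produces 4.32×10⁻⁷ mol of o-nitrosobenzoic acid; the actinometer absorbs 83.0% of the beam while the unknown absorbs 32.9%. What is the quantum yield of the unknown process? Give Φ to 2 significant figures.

Photons absorbed by the actinometer: 9.95×10⁻⁷ / 0.494 = 2.014×10⁻⁶ mol.
Incident flux: 2.014×10⁻⁶ / 0.830 = 2.427×10⁻⁶ einstein.
Absorbed by unknown: 0.329 × 2.427×10⁻⁶ = 7.985×10⁻⁷ mol.
Φ(unknown) = 4.32×10⁻⁷ / 7.985×10⁻⁷ = 0.54.

Φ = 0.54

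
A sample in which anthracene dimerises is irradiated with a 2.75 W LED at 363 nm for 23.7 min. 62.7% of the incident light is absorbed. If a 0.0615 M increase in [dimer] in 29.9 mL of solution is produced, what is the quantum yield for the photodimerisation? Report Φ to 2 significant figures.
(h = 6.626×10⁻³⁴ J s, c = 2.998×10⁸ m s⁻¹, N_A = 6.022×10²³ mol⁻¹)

Product: (0.0615 M)(0.0299 L) = 0.001839 mol.
Photon energy at 363 nm: hc/λ = (6.626×10⁻³⁴)(2.998×10⁸)/(363×10⁻⁹) = 5.472×10⁻¹⁹ J.
Energy delivered: (2.75 W)(1422 s) = 3911 J.
Photons incident: 3911 / 5.472×10⁻¹⁹ = 7.147×10²¹, i.e. 7.147×10²¹/6.022×10²³ = 0.01187 mol.
Photons absorbed: 0.627 × 0.01187 = 0.007442 mol.
Φ = 0.001839 mol / 0.007442 mol photons = 0.25.

Φ = 0.25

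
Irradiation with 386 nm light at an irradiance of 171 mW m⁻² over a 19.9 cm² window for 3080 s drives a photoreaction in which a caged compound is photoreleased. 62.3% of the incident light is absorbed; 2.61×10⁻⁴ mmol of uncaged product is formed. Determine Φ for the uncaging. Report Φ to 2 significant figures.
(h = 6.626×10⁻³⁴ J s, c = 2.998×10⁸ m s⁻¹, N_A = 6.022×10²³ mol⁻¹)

Product: 2.61×10⁻⁴ mmol = 2.61×10⁻⁷ mol.
Photon energy at 386 nm: hc/λ = (6.626×10⁻³⁴)(2.998×10⁸)/(386×10⁻⁹) = 5.146×10⁻¹⁹ J.
Energy delivered: (171 mW m⁻²)(19.9×10⁻⁴ m²)(3080 s) = 1.048 J.
Photons incident: 1.048 / 5.146×10⁻¹⁹ = 2.037×10¹⁸, i.e. 2.037×10¹⁸/6.022×10²³ = 3.383×10⁻⁶ mol.
Photons absorbed: 0.623 × 3.383×10⁻⁶ = 2.108×10⁻⁶ mol.
Φ = 2.61×10⁻⁷ mol / 2.108×10⁻⁶ mol photons = 0.12.

Φ = 0.12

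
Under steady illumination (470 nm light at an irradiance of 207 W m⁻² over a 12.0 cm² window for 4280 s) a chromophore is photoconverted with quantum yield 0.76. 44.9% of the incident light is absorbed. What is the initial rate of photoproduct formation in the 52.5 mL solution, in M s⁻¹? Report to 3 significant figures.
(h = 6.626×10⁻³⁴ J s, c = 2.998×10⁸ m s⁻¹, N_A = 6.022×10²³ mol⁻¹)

6.34×10⁻⁶ M s⁻¹

Photon energy at 470 nm: hc/λ = (6.626×10⁻³⁴)(2.998×10⁸)/(470×10⁻⁹) = 4.227×10⁻¹⁹ J.
Energy delivered: (207 W m⁻²)(12.0×10⁻⁴ m²)(4280 s) = 1063 J.
Photons incident: 1063 / 4.227×10⁻¹⁹ = 2.515×10²¹, i.e. 2.515×10²¹/6.022×10²³ = 0.004176 mol.
Photons absorbed: 0.449 × 0.004176 = 0.001875 mol.
Product formed: 0.76 × 0.001875 = 0.001425 mol.
Rate: 0.001425 mol / (4280 s × 0.0525 L) = 6.34×10⁻⁶ M s⁻¹.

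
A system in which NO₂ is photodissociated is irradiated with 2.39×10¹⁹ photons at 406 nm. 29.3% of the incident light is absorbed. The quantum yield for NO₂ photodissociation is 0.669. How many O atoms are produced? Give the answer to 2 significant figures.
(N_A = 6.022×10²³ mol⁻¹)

Moles of photons: 2.39×10¹⁹ / 6.022×10²³ = 3.969×10⁻⁵ mol.
Photons absorbed: 0.293 × 3.969×10⁻⁵ = 1.163×10⁻⁵ mol.
Product: Φ × n_abs = 0.669 × 1.163×10⁻⁵ = 7.780×10⁻⁶ mol.
As a count: 7.780×10⁻⁶ × 6.022×10²³ = 4.7×10¹⁸.

4.7×10¹⁸ atoms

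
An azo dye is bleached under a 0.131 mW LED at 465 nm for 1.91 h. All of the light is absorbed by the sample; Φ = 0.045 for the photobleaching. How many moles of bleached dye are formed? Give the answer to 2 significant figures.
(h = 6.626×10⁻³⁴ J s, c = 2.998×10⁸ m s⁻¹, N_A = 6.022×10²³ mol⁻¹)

Photon energy at 465 nm: hc/λ = (6.626×10⁻³⁴)(2.998×10⁸)/(465×10⁻⁹) = 4.272×10⁻¹⁹ J.
Energy delivered: (0.131 mW)(6876 s) = 0.9008 J.
Photons incident: 0.9008 / 4.272×10⁻¹⁹ = 2.109×10¹⁸, i.e. 2.109×10¹⁸/6.022×10²³ = 3.502×10⁻⁶ mol.
Product: Φ × n_abs = 0.045 × 3.502×10⁻⁶ = 1.576×10⁻⁷ mol.

1.6×10⁻⁷ mol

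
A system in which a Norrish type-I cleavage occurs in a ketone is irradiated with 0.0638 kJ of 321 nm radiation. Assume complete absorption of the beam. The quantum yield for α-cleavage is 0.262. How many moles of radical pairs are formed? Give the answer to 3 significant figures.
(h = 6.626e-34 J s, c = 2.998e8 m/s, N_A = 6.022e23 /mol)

Photon energy at 321 nm: hc/λ = (6.626e-34)(2.998e8)/(321e-9) = 6.188e-19 J.
Incident energy: 0.0638 kJ = 63.8 J.
Photons incident: 63.8 / 6.188e-19 = 1.031e20, i.e. 1.031e20/6.022e23 = 1.712e-4 mol.
Product: Φ × n_abs = 0.262 × 1.712e-4 = 4.485e-5 mol.

4.49e-5 mol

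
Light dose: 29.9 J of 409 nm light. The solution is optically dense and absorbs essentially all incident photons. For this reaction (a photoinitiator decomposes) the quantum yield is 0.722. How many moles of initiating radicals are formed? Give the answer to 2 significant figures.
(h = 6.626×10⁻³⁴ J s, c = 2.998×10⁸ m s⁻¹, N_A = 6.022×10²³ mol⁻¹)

Photon energy at 409 nm: hc/λ = (6.626×10⁻³⁴)(2.998×10⁸)/(409×10⁻⁹) = 4.857×10⁻¹⁹ J.
Photons incident: 29.9 / 4.857×10⁻¹⁹ = 6.156×10¹⁹, i.e. 6.156×10¹⁹/6.022×10²³ = 1.022×10⁻⁴ mol.
Product: Φ × n_abs = 0.722 × 1.022×10⁻⁴ = 7.379×10⁻⁵ mol.

7.4×10⁻⁵ mol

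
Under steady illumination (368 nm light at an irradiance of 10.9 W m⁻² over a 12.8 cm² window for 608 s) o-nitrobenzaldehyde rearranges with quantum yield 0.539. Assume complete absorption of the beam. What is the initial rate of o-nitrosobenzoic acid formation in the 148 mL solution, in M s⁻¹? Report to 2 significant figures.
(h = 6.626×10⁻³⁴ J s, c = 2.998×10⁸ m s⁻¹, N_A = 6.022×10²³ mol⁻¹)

Photon energy at 368 nm: hc/λ = (6.626×10⁻³⁴)(2.998×10⁸)/(368×10⁻⁹) = 5.398×10⁻¹⁹ J.
Energy delivered: (10.9 W m⁻²)(12.8×10⁻⁴ m²)(608 s) = 8.483 J.
Photons incident: 8.483 / 5.398×10⁻¹⁹ = 1.572×10¹⁹, i.e. 1.572×10¹⁹/6.022×10²³ = 2.610×10⁻⁵ mol.
Product formed: 0.539 × 2.610×10⁻⁵ = 1.407×10⁻⁵ mol.
Rate: 1.407×10⁻⁵ mol / (608 s × 0.148 L) = 1.6×10⁻⁷ M s⁻¹.

1.6×10⁻⁷ M s⁻¹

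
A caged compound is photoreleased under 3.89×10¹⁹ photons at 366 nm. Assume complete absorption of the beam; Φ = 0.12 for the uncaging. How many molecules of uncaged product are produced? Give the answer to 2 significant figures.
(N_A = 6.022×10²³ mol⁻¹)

4.7×10¹⁸ molecules

Moles of photons: 3.89×10¹⁹ / 6.022×10²³ = 6.460×10⁻⁵ mol.
Product: Φ × n_abs = 0.12 × 6.460×10⁻⁵ = 7.752×10⁻⁶ mol.
As a count: 7.752×10⁻⁶ × 6.022×10²³ = 4.7×10¹⁸.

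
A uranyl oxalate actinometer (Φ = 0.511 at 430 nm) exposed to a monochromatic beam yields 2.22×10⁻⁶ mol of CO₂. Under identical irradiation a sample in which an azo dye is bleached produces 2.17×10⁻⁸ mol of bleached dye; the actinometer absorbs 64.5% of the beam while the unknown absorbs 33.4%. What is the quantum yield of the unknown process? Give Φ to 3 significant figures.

Φ = 0.00965

Photons absorbed by the actinometer: 2.22×10⁻⁶ / 0.511 = 4.344×10⁻⁶ mol.
Incident flux: 4.344×10⁻⁶ / 0.645 = 6.735×10⁻⁶ einstein.
Absorbed by unknown: 0.334 × 6.735×10⁻⁶ = 2.249×10⁻⁶ mol.
Φ(unknown) = 2.17×10⁻⁸ / 2.249×10⁻⁶ = 0.00965.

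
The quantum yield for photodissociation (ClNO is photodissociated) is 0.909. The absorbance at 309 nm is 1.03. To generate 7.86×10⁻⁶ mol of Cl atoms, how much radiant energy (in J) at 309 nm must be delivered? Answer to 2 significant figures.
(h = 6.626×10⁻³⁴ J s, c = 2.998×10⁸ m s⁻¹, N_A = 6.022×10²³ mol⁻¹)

3.7 J

Photons that must be absorbed: 7.86×10⁻⁶ / 0.909 = 8.647×10⁻⁶ mol.
Fraction absorbed: 1 − 10^(−1.03) = 0.9067.
Incident photons needed: 8.647×10⁻⁶ / 0.9067 = 9.537×10⁻⁶ mol.
Photon energy: hc/λ = 6.429×10⁻¹⁹ J; per mole, 3.872×10⁵ J mol⁻¹.
Energy required: 9.537×10⁻⁶ × 3.872×10⁵ = 3.7 J.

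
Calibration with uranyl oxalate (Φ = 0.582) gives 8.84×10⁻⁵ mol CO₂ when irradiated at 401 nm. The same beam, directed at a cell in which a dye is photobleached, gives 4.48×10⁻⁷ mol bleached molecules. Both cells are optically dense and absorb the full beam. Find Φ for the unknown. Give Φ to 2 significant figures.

Photons absorbed by the actinometer: 8.84×10⁻⁵ / 0.582 = 1.519×10⁻⁴ mol.
Φ(unknown) = 4.48×10⁻⁷ / 1.519×10⁻⁴ = 0.0029.

Φ = 0.0029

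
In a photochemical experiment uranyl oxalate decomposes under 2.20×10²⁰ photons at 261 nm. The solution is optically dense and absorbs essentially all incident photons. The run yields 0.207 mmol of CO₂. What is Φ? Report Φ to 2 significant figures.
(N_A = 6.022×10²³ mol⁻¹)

Φ = 0.57

Product: 0.207 mmol = 2.07×10⁻⁴ mol.
Moles of photons: 2.20×10²⁰ / 6.022×10²³ = 3.653×10⁻⁴ mol.
Φ = 2.07×10⁻⁴ mol / 3.653×10⁻⁴ mol photons = 0.57.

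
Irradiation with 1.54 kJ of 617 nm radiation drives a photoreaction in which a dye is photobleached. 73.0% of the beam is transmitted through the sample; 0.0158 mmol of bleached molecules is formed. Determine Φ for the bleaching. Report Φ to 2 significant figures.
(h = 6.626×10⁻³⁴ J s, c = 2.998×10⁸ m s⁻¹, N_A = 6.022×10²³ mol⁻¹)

Product: 0.0158 mmol = 1.58×10⁻⁵ mol.
Photon energy at 617 nm: hc/λ = (6.626×10⁻³⁴)(2.998×10⁸)/(617×10⁻⁹) = 3.220×10⁻¹⁹ J.
Incident energy: 1.54 kJ = 1540 J.
Photons incident: 1540 / 3.220×10⁻¹⁹ = 4.783×10²¹, i.e. 4.783×10²¹/6.022×10²³ = 0.007943 mol.
Fraction absorbed: 1 − 73.0/100 = 0.2700.
Photons absorbed: 0.2700 × 0.007943 = 0.002145 mol.
Φ = 1.58×10⁻⁵ mol / 0.002145 mol photons = 0.0074.

Φ = 0.0074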